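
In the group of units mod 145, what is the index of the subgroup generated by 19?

Since 19 ∈ (Z/145Z)^×, its order divides φ(145) = φ(5·29) = (5−1)·(29−1) = 4·28 = 112 = 2^4 · 7.
Divisors of 112: 1, 2, 4, 7, 8, 14, 16, 28, 56, 112.
Check 19^d mod 145 for each divisor in increasing order:
19^1 ≡ 19
19^2 ≡ 71
19^4 ≡ 111
19^7 ≡ 99
19^8 ≡ 141
19^14 ≡ 86
19^16 ≡ 16
19^28 ≡ 1
Thus |⟨19⟩| = ord(19) = 28.
The index is φ(145) / ord(19) = 112 / 28 = 4.

4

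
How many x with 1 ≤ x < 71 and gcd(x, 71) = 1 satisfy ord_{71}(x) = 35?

24

φ(71) = 71 − 1 = 70 = 2 · 5 · 7.
Since (Z/71Z)^× is cyclic of order 70, the number of elements of order d is φ(d) when d | 70 and 0 otherwise.
35 = 5 · 7 divides 70, and φ(35) = 24.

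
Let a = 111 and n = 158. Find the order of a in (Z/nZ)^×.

Since 111 ∈ (Z/158Z)^×, its order divides φ(158) = φ(2)·φ(79) = 1·78 = 78 = 2 · 3 · 13.
Divisors of 78: 1, 2, 3, 6, 13, 26, 39, 78.
Check 111^d mod 158 for each divisor in increasing order:
111^1 ≡ 111
111^2 ≡ 155
111^3 ≡ 141
111^6 ≡ 131
111^13 ≡ 23
111^26 ≡ 55
111^39 ≡ 1
The smallest such exponent is 39, so the order of 111 is 39.

39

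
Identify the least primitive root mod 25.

2

φ(25) = φ(5^2) = 5·(5−1) = 20 = 2^2 · 5.
g is a primitive root iff g^(20/q) ≢ 1 (mod 25) for each prime q ∈ {2, 5}.
g = 2: 2^10 ≡ 24; 2^4 ≡ 16 — none is 1, so 2 is a primitive root.
Hence the least primitive root of 25 is 2.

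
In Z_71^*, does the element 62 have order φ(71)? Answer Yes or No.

Yes

φ(71) = 71 − 1 = 70 = 2 · 5 · 7.
An element g generates (Z/71Z)^× iff g^(70/q) ≢ 1 (mod 71) for each prime q ∈ {2, 5, 7}.
62^35 ≡ 70 (mod 71)  [q = 2: ≢ 1 ✓]
62^14 ≡ 5 (mod 71)  [q = 5: ≢ 1 ✓]
62^10 ≡ 32 (mod 71)  [q = 7: ≢ 1 ✓]
Every test exponent gives a nontrivial residue, hence 62 generates the full group.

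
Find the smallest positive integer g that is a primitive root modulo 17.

3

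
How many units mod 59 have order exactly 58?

28

φ(59) = 59 − 1 = 58 = 2 · 29.
(Z/59Z)^× is cyclic (|G| = 58); a cyclic group of order m has exactly φ(d) elements of each order d | m, and none otherwise.
58 = 2 · 29 divides 58, and φ(58) = 28.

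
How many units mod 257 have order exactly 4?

2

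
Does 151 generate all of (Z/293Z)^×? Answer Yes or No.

Yes

φ(293) = 293 − 1 = 292 = 2^2 · 73.
It suffices to check that the order of 151 is not a proper divisor of 292: compute 151^(292/q) for q ∈ {2, 73}.
151^146 ≡ 292 (mod 293)  [q = 2: ≢ 1 ✓]
151^4 ≡ 172 (mod 293)  [q = 73: ≢ 1 ✓]
All checks pass, so 151 has order 292 and is a primitive root modulo 293.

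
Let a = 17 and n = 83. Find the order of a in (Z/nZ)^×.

Since 17 ∈ (Z/83Z)^×, its order divides φ(83) = 83 − 1 = 82 = 2 · 41.
Divisors of 82: 1, 2, 41, 82.
Test each divisor d:
17^1 ≡ 17 (mod 83)
17^2 ≡ 40 (mod 83)
17^41 ≡ 1 (mod 83) ✓
Hence ord(17) = 41.

41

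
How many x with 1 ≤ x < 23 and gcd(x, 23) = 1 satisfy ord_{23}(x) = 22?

φ(23) = 23 − 1 = 22 = 2 · 11.
In a cyclic group of order 22, there are φ(d) elements of order d for each divisor d of 22, and zero for non-divisors.
22 = 2 · 11 divides 22, and φ(22) = 10.

10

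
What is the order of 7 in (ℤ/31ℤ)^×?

The order of 7 must divide φ(31) = 31 − 1 = 30 = 2 · 3 · 5.
Divisors of 30: 1, 2, 3, 5, 6, 10, 15, 30.
Evaluate successive powers at the divisors of 30:
7^1 ≡ 7 (mod 31)
7^2 ≡ 18 (mod 31)
7^3 ≡ 2 (mod 31)
7^5 ≡ 5 (mod 31)
7^6 ≡ 4 (mod 31)
7^10 ≡ 25 (mod 31)
7^15 ≡ 1 (mod 31) ✓
Therefore the multiplicative order of 7 modulo 31 is 15.

15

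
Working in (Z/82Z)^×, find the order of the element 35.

The order of 35 must divide φ(82) = φ(2)·φ(41) = 1·40 = 40 = 2^3 · 5.
Divisors of 40: 1, 2, 4, 5, 8, 10, 20, 40.
Compute 35^d (mod 82) for the divisors d until we hit 1:
35^1 ≡ 35 (mod 82)
35^2 ≡ 77 (mod 82)
35^4 ≡ 25 (mod 82)
35^5 ≡ 55 (mod 82)
35^8 ≡ 51 (mod 82)
35^10 ≡ 73 (mod 82)
35^20 ≡ 81 (mod 82)
35^40 ≡ 1 (mod 82) ✓
So ord_82(35) = 40.

40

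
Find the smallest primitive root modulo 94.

5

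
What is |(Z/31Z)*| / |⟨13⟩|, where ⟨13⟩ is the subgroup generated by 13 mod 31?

1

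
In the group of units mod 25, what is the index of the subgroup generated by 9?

2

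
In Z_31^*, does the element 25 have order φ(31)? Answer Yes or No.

φ(31) = 31 − 1 = 30 = 2 · 3 · 5.
25 is a primitive root mod 31 iff 25^(φ(31)/q) ≢ 1 for every prime q | φ(31), i.e. q ∈ {2, 3, 5}.
25^15 ≡ 1 (mod 31)  [q = 2: ≡ 1 ✗]
25^10 ≡ 25 (mod 31)  [q = 3: ≢ 1 ✓]
25^6 ≡ 1 (mod 31)  [q = 5: ≡ 1 ✗]
Since 25^15 ≡ 1, the order of 25 divides 15 < 30, so 25 is not a primitive root.

No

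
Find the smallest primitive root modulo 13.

2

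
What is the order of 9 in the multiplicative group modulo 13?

The order of 9 must divide φ(13) = 13 − 1 = 12 = 2^2 · 3.
Divisors of 12: 1, 2, 3, 4, 6, 12.
Compute 9^d (mod 13) for the divisors d until we hit 1:
9^1 ≡ 9
9^2 ≡ 3
9^3 ≡ 1
The smallest such exponent is 3, so the order of 9 is 3.

3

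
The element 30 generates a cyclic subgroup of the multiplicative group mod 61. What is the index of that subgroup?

By Lagrange's theorem, ord_61(30) divides φ(61) = 61 − 1 = 60 = 2^2 · 3 · 5.
Divisors of 60: 1, 2, 3, 4, 5, 6, 10, 12, 15, 20, 30, 60.
Compute 30^d (mod 61) for the divisors d until we hit 1:
30^1 ≡ 30
30^2 ≡ 46
30^3 ≡ 38
30^4 ≡ 42
30^5 ≡ 40
30^6 ≡ 41
30^10 ≡ 14
30^12 ≡ 34
30^15 ≡ 11
30^20 ≡ 13
30^30 ≡ 60
30^60 ≡ 1
So ord_61(30) = 60, hence |⟨30⟩| = 60.
The index is φ(61) / ord(30) = 60 / 60 = 1.

1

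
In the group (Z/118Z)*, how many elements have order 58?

φ(118) = φ(2)·φ(59) = 1·58 = 58 = 2 · 29.
(Z/118Z)^× is cyclic (|G| = 58); a cyclic group of order m has exactly φ(d) elements of each order d | m, and none otherwise.
58 = 2 · 29 divides 58, and φ(58) = 28.

28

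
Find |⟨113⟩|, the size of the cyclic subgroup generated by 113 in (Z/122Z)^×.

10

The order of 113 must divide φ(122) = φ(2)·φ(61) = 1·60 = 60 = 2^2 · 3 · 5.
Divisors of 60: 1, 2, 3, 4, 5, 6, 10, 12, 15, 20, 30, 60.
Evaluate successive powers at the divisors of 60:
113^1 ≡ 113 (mod 122)
113^2 ≡ 81 (mod 122)
113^3 ≡ 3 (mod 122)
113^4 ≡ 95 (mod 122)
113^5 ≡ 121 (mod 122)
113^6 ≡ 9 (mod 122)
113^10 ≡ 1 (mod 122) ✓
Hence ord(113) = 10.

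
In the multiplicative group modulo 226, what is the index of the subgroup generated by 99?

4

Since 99 ∈ (Z/226Z)^×, its order divides φ(226) = φ(2)·φ(113) = 1·112 = 112 = 2^4 · 7.
Divisors of 112: 1, 2, 4, 7, 8, 14, 16, 28, 56, 112.
Test each divisor d:
99^1 ≡ 99 (mod 226)
99^2 ≡ 83 (mod 226)
99^4 ≡ 109 (mod 226)
99^7 ≡ 15 (mod 226)
99^8 ≡ 129 (mod 226)
99^14 ≡ 225 (mod 226)
99^16 ≡ 143 (mod 226)
99^28 ≡ 1 (mod 226) ✓
The order of 99 is 28, so the subgroup it generates has 28 elements.
The index is φ(226) / ord(99) = 112 / 28 = 4.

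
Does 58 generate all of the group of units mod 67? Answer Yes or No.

No

φ(67) = 67 − 1 = 66 = 2 · 3 · 11.
58 is a primitive root mod 67 iff 58^(φ(67)/q) ≢ 1 for every prime q | φ(67), i.e. q ∈ {2, 3, 11}.
58^33 ≡ 66 (mod 67)  [q = 2: ≢ 1 ✓]
58^22 ≡ 1 (mod 67)  [q = 3: ≡ 1 ✗]
58^6 ≡ 64 (mod 67)  [q = 11: ≢ 1 ✓]
Since 58^22 ≡ 1, the order of 58 divides 22 < 66, so 58 is not a primitive root.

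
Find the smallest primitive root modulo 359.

7

φ(359) = 359 − 1 = 358 = 2 · 179.
g is a primitive root iff g^(358/q) ≢ 1 (mod 359) for each prime q ∈ {2, 179}.
g = 2: 2^179 ≡ 1 — hits 1, so not a primitive root.
g = 3: 3^179 ≡ 1 — hits 1, so not a primitive root.
g = 4: 4^179 ≡ 1 — hits 1, so not a primitive root.
g = 5: 5^179 ≡ 1 — hits 1, so not a primitive root.
g = 6: 6^179 ≡ 1 — hits 1, so not a primitive root.
g = 7: 7^179 ≡ 358; 7^2 ≡ 49 — none is 1, so 7 is a primitive root.
Hence the least primitive root of 359 is 7.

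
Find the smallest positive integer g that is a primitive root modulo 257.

3

φ(257) = 257 − 1 = 256 = 2^8.
Test candidates g = 2, 3, … against the prime factors q ∈ {2} of φ(257): g is a generator iff g^(256/q) ≢ 1 for every such q.
g = 2: 2^128 ≡ 1 — hits 1, so not a primitive root.
g = 3: 3^128 ≡ 256 — none is 1, so 3 is a primitive root.
The smallest primitive root modulo 257 is 3.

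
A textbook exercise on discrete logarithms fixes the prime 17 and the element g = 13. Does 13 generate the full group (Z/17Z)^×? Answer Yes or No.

φ(17) = 17 − 1 = 16 = 2^4.
An element g generates (Z/17Z)^× iff g^(16/q) ≢ 1 (mod 17) for each prime q ∈ {2}.
13^8 ≡ 1 (mod 17)  [q = 2: ≡ 1 ✗]
13^8 ≡ 1 shows ord(13) | 8, strictly less than φ(17); not a primitive root.

No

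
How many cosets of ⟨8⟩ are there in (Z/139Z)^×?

3

ord(8) | φ(139) = 139 − 1 = 138 = 2 · 3 · 23.
Divisors of 138: 1, 2, 3, 6, 23, 46, 69, 138.
Evaluate successive powers at the divisors of 138:
8^1 ≡ 8 (mod 139)
8^2 ≡ 64 (mod 139)
8^3 ≡ 95 (mod 139)
8^6 ≡ 129 (mod 139)
8^23 ≡ 138 (mod 139)
8^46 ≡ 1 (mod 139) ✓
The order of 8 is 46, so the subgroup it generates has 46 elements.
The index is φ(139) / ord(8) = 138 / 46 = 3.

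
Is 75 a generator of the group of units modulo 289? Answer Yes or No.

No

φ(289) = φ(17^2) = 17·(17−1) = 272 = 2^4 · 17.
It suffices to check that the order of 75 is not a proper divisor of 272: compute 75^(272/q) for q ∈ {2, 17}.
75^136 ≡ 288 (mod 289)  [q = 2: ≢ 1 ✓]
75^16 ≡ 1 (mod 289)  [q = 17: ≡ 1 ✗]
The check at q = 17 fails, so 75 generates a proper subgroup.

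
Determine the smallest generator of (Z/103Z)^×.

5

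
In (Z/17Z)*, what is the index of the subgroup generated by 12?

ord(12) | φ(17) = 17 − 1 = 16 = 2^4.
Divisors of 16: 1, 2, 4, 8, 16.
Test each divisor d:
12^1 ≡ 12
12^2 ≡ 8
12^4 ≡ 13
12^8 ≡ 16
12^16 ≡ 1
Thus |⟨12⟩| = ord(12) = 16.
The index is φ(17) / ord(12) = 16 / 16 = 1.

1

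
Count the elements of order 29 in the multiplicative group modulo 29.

φ(29) = 29 − 1 = 28 = 2^2 · 7.
Since (Z/29Z)^× is cyclic of order 28, the number of elements of order d is φ(d) when d | 28 and 0 otherwise.
Here 28 is not a multiple of 29, so there are no elements of order 29.

0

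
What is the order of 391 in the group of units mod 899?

420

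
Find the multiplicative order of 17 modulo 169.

78

ord(17) | φ(169) = φ(13^2) = 13·(13−1) = 156 = 2^2 · 3 · 13.
Divisors of 156: 1, 2, 3, 4, 6, 12, 13, 26, 39, 52, 78, 156.
Test each divisor d:
17^1 ≡ 17
17^2 ≡ 120
17^3 ≡ 12
17^4 ≡ 35
17^6 ≡ 144
17^12 ≡ 118
17^13 ≡ 147
17^26 ≡ 146
17^39 ≡ 168
17^52 ≡ 22
17^78 ≡ 1
So ord_169(17) = 78.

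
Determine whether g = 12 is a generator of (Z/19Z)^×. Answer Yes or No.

No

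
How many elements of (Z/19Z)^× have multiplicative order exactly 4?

φ(19) = 19 − 1 = 18 = 2 · 3^2.
(Z/19Z)^× is cyclic (|G| = 18); a cyclic group of order m has exactly φ(d) elements of each order d | m, and none otherwise.
Here 18 is not a multiple of 4, so there are no elements of order 4.

0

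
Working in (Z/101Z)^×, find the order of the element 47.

50

ord(47) | φ(101) = 101 − 1 = 100 = 2^2 · 5^2.
Divisors of 100: 1, 2, 4, 5, 10, 20, 25, 50, 100.
Compute 47^d (mod 101) for the divisors d until we hit 1:
47^1 ≡ 47 (mod 101)
47^2 ≡ 88 (mod 101)
47^4 ≡ 68 (mod 101)
47^5 ≡ 65 (mod 101)
47^10 ≡ 84 (mod 101)
47^20 ≡ 87 (mod 101)
47^25 ≡ 100 (mod 101)
47^50 ≡ 1 (mod 101) ✓
So ord_101(47) = 50.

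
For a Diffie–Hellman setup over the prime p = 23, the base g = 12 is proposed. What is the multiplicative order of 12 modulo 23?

11

The order of 12 must divide φ(23) = 23 − 1 = 22 = 2 · 11.
Divisors of 22: 1, 2, 11, 22.
Evaluate successive powers at the divisors of 22:
12^1 ≡ 12
12^2 ≡ 6
12^11 ≡ 1
The smallest such exponent is 11, so the order of 12 is 11.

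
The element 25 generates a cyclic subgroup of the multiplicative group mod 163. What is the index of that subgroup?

6

ord(25) | φ(163) = 163 − 1 = 162 = 2 · 3^4.
Divisors of 162: 1, 2, 3, 6, 9, 18, 27, 54, 81, 162.
Evaluate successive powers at the divisors of 162:
25^1 ≡ 25 (mod 163)
25^2 ≡ 136 (mod 163)
25^3 ≡ 140 (mod 163)
25^6 ≡ 40 (mod 163)
25^9 ≡ 58 (mod 163)
25^18 ≡ 104 (mod 163)
25^27 ≡ 1 (mod 163) ✓
Thus |⟨25⟩| = ord(25) = 27.
Index = |(Z/163Z)^×| / |⟨25⟩| = 162 / 27 = 6.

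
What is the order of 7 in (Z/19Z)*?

3

The order of 7 must divide φ(19) = 19 − 1 = 18 = 2 · 3^2.
Divisors of 18: 1, 2, 3, 6, 9, 18.
Compute 7^d (mod 19) for the divisors d until we hit 1:
7^1 ≡ 7 (mod 19)
7^2 ≡ 11 (mod 19)
7^3 ≡ 1 (mod 19) ✓
Hence ord(7) = 3.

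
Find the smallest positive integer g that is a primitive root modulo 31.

φ(31) = 31 − 1 = 30 = 2 · 3 · 5.
g is a primitive root iff g^(30/q) ≢ 1 (mod 31) for each prime q ∈ {2, 3, 5}.
g = 2: 2^15 ≡ 1 — hits 1, so not a primitive root.
g = 3: 3^15 ≡ 30; 3^10 ≡ 25; 3^6 ≡ 16 — none is 1, so 3 is a primitive root.
So 3 is the smallest generator of (Z/31Z)^×.

3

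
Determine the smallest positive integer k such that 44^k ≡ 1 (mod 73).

72

The order of 44 must divide φ(73) = 73 − 1 = 72 = 2^3 · 3^2.
Divisors of 72: 1, 2, 3, 4, 6, 8, 9, 12, 18, 24, 36, 72.
Test each divisor d:
44^1 ≡ 44
44^2 ≡ 38
44^3 ≡ 66
44^4 ≡ 57
44^6 ≡ 49
44^8 ≡ 37
44^9 ≡ 22
44^12 ≡ 65
44^18 ≡ 46
44^24 ≡ 64
44^36 ≡ 72
44^72 ≡ 1
So ord_73(44) = 72.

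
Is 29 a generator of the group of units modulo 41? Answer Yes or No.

Yes

φ(41) = 41 − 1 = 40 = 2^3 · 5.
Test 29^(40/q) mod 41 for each prime factor q of 40:
29^20 ≡ 40 (mod 41)  [q = 2: ≢ 1 ✓]
29^8 ≡ 18 (mod 41)  [q = 5: ≢ 1 ✓]
Every test exponent gives a nontrivial residue, hence 29 generates the full group.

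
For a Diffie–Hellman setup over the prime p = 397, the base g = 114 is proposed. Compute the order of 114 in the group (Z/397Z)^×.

396

The order of 114 must divide φ(397) = 397 − 1 = 396 = 2^2 · 3^2 · 11.
Divisors of 396: 1, 2, 3, 4, 6, 9, 11, 12, 18, 22, 33, 36, 44, 66, 99, 132, 198, 396.
Test each divisor d:
114^1 ≡ 114 (mod 397)
114^2 ≡ 292 (mod 397)
114^3 ≡ 337 (mod 397)
114^4 ≡ 306 (mod 397)
114^6 ≡ 27 (mod 397)
114^9 ≡ 365 (mod 397)
114^11 ≡ 184 (mod 397)
114^12 ≡ 332 (mod 397)
114^18 ≡ 230 (mod 397)
114^22 ≡ 111 (mod 397)
114^33 ≡ 177 (mod 397)
114^36 ≡ 99 (mod 397)
114^44 ≡ 14 (mod 397)
114^66 ≡ 363 (mod 397)
114^99 ≡ 334 (mod 397)
114^132 ≡ 362 (mod 397)
114^198 ≡ 396 (mod 397)
114^396 ≡ 1 (mod 397) ✓
Therefore the multiplicative order of 114 modulo 397 is 396.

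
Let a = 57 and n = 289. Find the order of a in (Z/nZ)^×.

Since 57 ∈ (Z/289Z)^×, its order divides φ(289) = φ(17^2) = 17·(17−1) = 272 = 2^4 · 17.
Divisors of 272: 1, 2, 4, 8, 16, 17, 34, 68, 136, 272.
Evaluate successive powers at the divisors of 272:
57^1 ≡ 57 (mod 289)
57^2 ≡ 70 (mod 289)
57^4 ≡ 276 (mod 289)
57^8 ≡ 169 (mod 289)
57^16 ≡ 239 (mod 289)
57^17 ≡ 40 (mod 289)
57^34 ≡ 155 (mod 289)
57^68 ≡ 38 (mod 289)
57^136 ≡ 288 (mod 289)
57^272 ≡ 1 (mod 289) ✓
So ord_289(57) = 272.

272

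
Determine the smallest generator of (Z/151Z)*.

6

φ(151) = 151 − 1 = 150 = 2 · 3 · 5^2.
Test candidates g = 2, 3, … against the prime factors q ∈ {2, 3, 5} of φ(151): g is a generator iff g^(150/q) ≢ 1 for every such q.
g = 2: 2^75 ≡ 1 — hits 1, so not a primitive root.
g = 3: 3^75 ≡ 150; 3^50 ≡ 1 — hits 1, so not a primitive root.
g = 4: 4^75 ≡ 1 — hits 1, so not a primitive root.
g = 5: 5^75 ≡ 1 — hits 1, so not a primitive root.
g = 6: 6^75 ≡ 150; 6^50 ≡ 32; 6^30 ≡ 59 — none is 1, so 6 is a primitive root.
So 6 is the smallest generator of (Z/151Z)^×.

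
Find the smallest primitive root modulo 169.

2

φ(169) = φ(13^2) = 13·(13−1) = 156 = 2^2 · 3 · 13.
g is a primitive root iff g^(156/q) ≢ 1 (mod 169) for each prime q ∈ {2, 3, 13}.
g = 2: 2^78 ≡ 168; 2^52 ≡ 146; 2^12 ≡ 40 — none is 1, so 2 is a primitive root.
Hence the least primitive root of 169 is 2.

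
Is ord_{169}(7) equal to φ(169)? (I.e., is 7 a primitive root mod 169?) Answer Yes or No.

Yes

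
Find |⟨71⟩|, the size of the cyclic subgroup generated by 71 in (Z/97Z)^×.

96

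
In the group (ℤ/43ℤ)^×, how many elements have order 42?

12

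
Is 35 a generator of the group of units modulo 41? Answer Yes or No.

Yes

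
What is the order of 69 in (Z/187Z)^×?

ord(69) | φ(187) = φ(11·17) = (11−1)·(17−1) = 10·16 = 160 = 2^5 · 5.
Divisors of 160: 1, 2, 4, 5, 8, 10, 16, 20, 32, 40, 80, 160.
Test each divisor d:
69^1 ≡ 69 (mod 187)
69^2 ≡ 86 (mod 187)
69^4 ≡ 103 (mod 187)
69^5 ≡ 1 (mod 187) ✓
Hence ord(69) = 5.

5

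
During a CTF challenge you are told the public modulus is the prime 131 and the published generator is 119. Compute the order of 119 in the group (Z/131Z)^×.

Since 119 ∈ (Z/131Z)^×, its order divides φ(131) = 131 − 1 = 130 = 2 · 5 · 13.
Divisors of 130: 1, 2, 5, 10, 13, 26, 65, 130.
Check 119^d mod 131 for each divisor in increasing order:
119^1 ≡ 119 (mod 131)
119^2 ≡ 13 (mod 131)
119^5 ≡ 68 (mod 131)
119^10 ≡ 39 (mod 131)
119^13 ≡ 73 (mod 131)
119^26 ≡ 89 (mod 131)
119^65 ≡ 130 (mod 131)
119^130 ≡ 1 (mod 131) ✓
The smallest such exponent is 130, so the order of 119 is 130.

130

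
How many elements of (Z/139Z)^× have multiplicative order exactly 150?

φ(139) = 139 − 1 = 138 = 2 · 3 · 23.
In a cyclic group of order 138, there are φ(d) elements of order d for each divisor d of 138, and zero for non-divisors.
Since 150 ∤ 138, the count is 0.

0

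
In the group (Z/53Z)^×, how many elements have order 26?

φ(53) = 53 − 1 = 52 = 2^2 · 13.
(Z/53Z)^× is cyclic (|G| = 52); a cyclic group of order m has exactly φ(d) elements of each order d | m, and none otherwise.
26 = 2 · 13 divides 52, and φ(26) = 12.

12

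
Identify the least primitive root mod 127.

3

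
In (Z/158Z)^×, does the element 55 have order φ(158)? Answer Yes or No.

No

φ(158) = φ(2)·φ(79) = 1·78 = 78 = 2 · 3 · 13.
55 is a primitive root mod 158 iff 55^(φ(158)/q) ≢ 1 for every prime q | φ(158), i.e. q ∈ {2, 3, 13}.
55^39 ≡ 1 (mod 158)  [q = 2: ≡ 1 ✗]
55^26 ≡ 23 (mod 158)  [q = 3: ≢ 1 ✓]
55^6 ≡ 1 (mod 158)  [q = 13: ≡ 1 ✗]
The check at q = 2 fails, so 55 generates a proper subgroup.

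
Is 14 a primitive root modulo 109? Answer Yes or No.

Yes

φ(109) = 109 − 1 = 108 = 2^2 · 3^3.
14 is a primitive root mod 109 iff 14^(φ(109)/q) ≢ 1 for every prime q | φ(109), i.e. q ∈ {2, 3}.
14^54 ≡ 108 (mod 109)  [q = 2: ≢ 1 ✓]
14^36 ≡ 63 (mod 109)  [q = 3: ≢ 1 ✓]
Every test exponent gives a nontrivial residue, hence 14 generates the full group.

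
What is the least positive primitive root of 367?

φ(367) = 367 − 1 = 366 = 2 · 3 · 61.
g is a primitive root iff g^(366/q) ≢ 1 (mod 367) for each prime q ∈ {2, 3, 61}.
g = 2: 2^183 ≡ 1 — hits 1, so not a primitive root.
g = 3: 3^183 ≡ 366; 3^122 ≡ 1 — hits 1, so not a primitive root.
g = 4: 4^183 ≡ 1 — hits 1, so not a primitive root.
g = 5: 5^183 ≡ 366; 5^122 ≡ 1 — hits 1, so not a primitive root.
g = 6: 6^183 ≡ 366; 6^122 ≡ 283; 6^6 ≡ 47 — none is 1, so 6 is a primitive root.
Hence the least primitive root of 367 is 6.

6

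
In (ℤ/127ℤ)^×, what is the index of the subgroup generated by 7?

1

Since 7 ∈ (Z/127Z)^×, its order divides φ(127) = 127 − 1 = 126 = 2 · 3^2 · 7.
Divisors of 126: 1, 2, 3, 6, 7, 9, 14, 18, 21, 42, 63, 126.
Test each divisor d:
7^1 ≡ 7 (mod 127)
7^2 ≡ 49 (mod 127)
7^3 ≡ 89 (mod 127)
7^6 ≡ 47 (mod 127)
7^7 ≡ 75 (mod 127)
7^9 ≡ 119 (mod 127)
7^14 ≡ 37 (mod 127)
7^18 ≡ 64 (mod 127)
7^21 ≡ 108 (mod 127)
7^42 ≡ 107 (mod 127)
7^63 ≡ 126 (mod 127)
7^126 ≡ 1 (mod 127) ✓
Thus |⟨7⟩| = ord(7) = 126.
The index is φ(127) / ord(7) = 126 / 126 = 1.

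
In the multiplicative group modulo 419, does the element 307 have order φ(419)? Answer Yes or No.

Yes

φ(419) = 419 − 1 = 418 = 2 · 11 · 19.
It suffices to check that the order of 307 is not a proper divisor of 418: compute 307^(418/q) for q ∈ {2, 11, 19}.
307^209 ≡ 418 (mod 419)  [q = 2: ≢ 1 ✓]
307^38 ≡ 348 (mod 419)  [q = 11: ≢ 1 ✓]
307^22 ≡ 47 (mod 419)  [q = 19: ≢ 1 ✓]
None equal 1, so ord_419(307) = 418: 307 is a primitive root.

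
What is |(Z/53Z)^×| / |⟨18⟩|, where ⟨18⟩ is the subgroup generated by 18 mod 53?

1

ord(18) | φ(53) = 53 − 1 = 52 = 2^2 · 13.
Divisors of 52: 1, 2, 4, 13, 26, 52.
Evaluate successive powers at the divisors of 52:
18^1 ≡ 18 (mod 53)
18^2 ≡ 6 (mod 53)
18^4 ≡ 36 (mod 53)
18^13 ≡ 23 (mod 53)
18^26 ≡ 52 (mod 53)
18^52 ≡ 1 (mod 53) ✓
Thus |⟨18⟩| = ord(18) = 52.
Index = |(Z/53Z)^×| / |⟨18⟩| = 52 / 52 = 1.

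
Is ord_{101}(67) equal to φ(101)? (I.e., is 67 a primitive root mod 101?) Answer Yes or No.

Yes

φ(101) = 101 − 1 = 100 = 2^2 · 5^2.
Test 67^(100/q) mod 101 for each prime factor q of 100:
67^50 ≡ 100 (mod 101)  [q = 2: ≢ 1 ✓]
67^20 ≡ 95 (mod 101)  [q = 5: ≢ 1 ✓]
Every test exponent gives a nontrivial residue, hence 67 generates the full group.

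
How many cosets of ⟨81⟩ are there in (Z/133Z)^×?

12

By Lagrange's theorem, ord_133(81) divides φ(133) = φ(7·19) = (7−1)·(19−1) = 6·18 = 108 = 2^2 · 3^3.
Divisors of 108: 1, 2, 3, 4, 6, 9, 12, 18, 27, 36, 54, 108.
Compute 81^d (mod 133) for the divisors d until we hit 1:
81^1 ≡ 81
81^2 ≡ 44
81^3 ≡ 106
81^4 ≡ 74
81^6 ≡ 64
81^9 ≡ 1
So ord_133(81) = 9, hence |⟨81⟩| = 9.
The index is φ(133) / ord(81) = 108 / 9 = 12.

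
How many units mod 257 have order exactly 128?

64

φ(257) = 257 − 1 = 256 = 2^8.
Since (Z/257Z)^× is cyclic of order 256, the number of elements of order d is φ(d) when d | 256 and 0 otherwise.
128 = 2^7 divides 256, and φ(128) = 64.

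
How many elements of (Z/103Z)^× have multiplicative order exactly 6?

2

φ(103) = 103 − 1 = 102 = 2 · 3 · 17.
(Z/103Z)^× is cyclic (|G| = 102); a cyclic group of order m has exactly φ(d) elements of each order d | m, and none otherwise.
6 = 2 · 3 divides 102, and φ(6) = 2.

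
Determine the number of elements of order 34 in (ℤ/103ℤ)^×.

φ(103) = 103 − 1 = 102 = 2 · 3 · 17.
In a cyclic group of order 102, there are φ(d) elements of order d for each divisor d of 102, and zero for non-divisors.
34 = 2 · 17 divides 102, and φ(34) = 16.

16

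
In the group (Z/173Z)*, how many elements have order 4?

φ(173) = 173 − 1 = 172 = 2^2 · 43.
Since (Z/173Z)^× is cyclic of order 172, the number of elements of order d is φ(d) when d | 172 and 0 otherwise.
4 = 2^2 divides 172, and φ(4) = 2.

2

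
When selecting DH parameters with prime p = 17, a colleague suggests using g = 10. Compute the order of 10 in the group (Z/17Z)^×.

16

Since 10 ∈ (Z/17Z)^×, its order divides φ(17) = 17 − 1 = 16 = 2^4.
Divisors of 16: 1, 2, 4, 8, 16.
Evaluate successive powers at the divisors of 16:
10^1 ≡ 10
10^2 ≡ 15
10^4 ≡ 4
10^8 ≡ 16
10^16 ≡ 1
Therefore the multiplicative order of 10 modulo 17 is 16.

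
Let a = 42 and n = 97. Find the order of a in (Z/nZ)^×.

32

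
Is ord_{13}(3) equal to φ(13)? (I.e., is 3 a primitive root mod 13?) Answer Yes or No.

φ(13) = 13 − 1 = 12 = 2^2 · 3.
An element g generates (Z/13Z)^× iff g^(12/q) ≢ 1 (mod 13) for each prime q ∈ {2, 3}.
3^6 ≡ 1 (mod 13)  [q = 2: ≡ 1 ✗]
3^4 ≡ 3 (mod 13)  [q = 3: ≢ 1 ✓]
Since 3^6 ≡ 1, the order of 3 divides 6 < 12, so 3 is not a primitive root.

No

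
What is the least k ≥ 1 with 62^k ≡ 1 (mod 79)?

Since 62 ∈ (Z/79Z)^×, its order divides φ(79) = 79 − 1 = 78 = 2 · 3 · 13.
Divisors of 78: 1, 2, 3, 6, 13, 26, 39, 78.
Test each divisor d:
62^1 ≡ 62
62^2 ≡ 52
62^3 ≡ 64
62^6 ≡ 67
62^13 ≡ 1
So ord_79(62) = 13.

13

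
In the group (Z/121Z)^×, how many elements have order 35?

φ(121) = φ(11^2) = 11·(11−1) = 110 = 2 · 5 · 11.
Since (Z/121Z)^× is cyclic of order 110, the number of elements of order d is φ(d) when d | 110 and 0 otherwise.
Since 35 ∤ 110, the count is 0.

0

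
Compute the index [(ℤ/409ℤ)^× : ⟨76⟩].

1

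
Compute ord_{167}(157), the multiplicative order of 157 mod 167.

By Lagrange's theorem, ord_167(157) divides φ(167) = 167 − 1 = 166 = 2 · 83.
Divisors of 166: 1, 2, 83, 166.
Check 157^d mod 167 for each divisor in increasing order:
157^1 ≡ 157 (mod 167)
157^2 ≡ 100 (mod 167)
157^83 ≡ 1 (mod 167) ✓
Therefore the multiplicative order of 157 modulo 167 is 83.

83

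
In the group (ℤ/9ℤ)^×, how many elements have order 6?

2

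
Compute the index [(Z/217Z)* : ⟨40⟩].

By Lagrange's theorem, ord_217(40) divides φ(217) = φ(7·31) = (7−1)·(31−1) = 6·30 = 180 = 2^2 · 3^2 · 5.
Divisors of 180: 1, 2, 3, 4, 5, 6, 9, 10, 12, 15, 18, 20, 30, 36, 45, 60, 90, 180.
Check 40^d mod 217 for each divisor in increasing order:
40^1 ≡ 40 (mod 217)
40^2 ≡ 81 (mod 217)
40^3 ≡ 202 (mod 217)
40^4 ≡ 51 (mod 217)
40^5 ≡ 87 (mod 217)
40^6 ≡ 8 (mod 217)
40^9 ≡ 97 (mod 217)
40^10 ≡ 191 (mod 217)
40^12 ≡ 64 (mod 217)
40^15 ≡ 125 (mod 217)
40^18 ≡ 78 (mod 217)
40^20 ≡ 25 (mod 217)
40^30 ≡ 1 (mod 217) ✓
So ord_217(40) = 30, hence |⟨40⟩| = 30.
The index is φ(217) / ord(40) = 180 / 30 = 6.

6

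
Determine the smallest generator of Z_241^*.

φ(241) = 241 − 1 = 240 = 2^4 · 3 · 5.
g is a primitive root iff g^(240/q) ≢ 1 (mod 241) for each prime q ∈ {2, 3, 5}.
g = 2: 2^120 ≡ 1 — hits 1, so not a primitive root.
g = 3: 3^120 ≡ 1 — hits 1, so not a primitive root.
g = 4: 4^120 ≡ 1 — hits 1, so not a primitive root.
g = 5: 5^120 ≡ 1 — hits 1, so not a primitive root.
g = 6: 6^120 ≡ 1 — hits 1, so not a primitive root.
g = 7: 7^120 ≡ 240; 7^80 ≡ 15; 7^48 ≡ 91 — none is 1, so 7 is a primitive root.
The smallest primitive root modulo 241 is 7.

7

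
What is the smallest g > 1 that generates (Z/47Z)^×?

φ(47) = 47 − 1 = 46 = 2 · 23.
Test candidates g = 2, 3, … against the prime factors q ∈ {2, 23} of φ(47): g is a generator iff g^(46/q) ≢ 1 for every such q.
g = 2: 2^23 ≡ 1 — hits 1, so not a primitive root.
g = 3: 3^23 ≡ 1 — hits 1, so not a primitive root.
g = 4: 4^23 ≡ 1 — hits 1, so not a primitive root.
g = 5: 5^23 ≡ 46; 5^2 ≡ 25 — none is 1, so 5 is a primitive root.
Hence the least primitive root of 47 is 5.

5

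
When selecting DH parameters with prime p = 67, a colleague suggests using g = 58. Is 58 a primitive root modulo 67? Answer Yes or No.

φ(67) = 67 − 1 = 66 = 2 · 3 · 11.
Test 58^(66/q) mod 67 for each prime factor q of 66:
58^33 ≡ 66 (mod 67)  [q = 2: ≢ 1 ✓]
58^22 ≡ 1 (mod 67)  [q = 3: ≡ 1 ✗]
58^6 ≡ 64 (mod 67)  [q = 11: ≢ 1 ✓]
The check at q = 3 fails, so 58 generates a proper subgroup.

No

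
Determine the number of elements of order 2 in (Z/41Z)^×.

1

φ(41) = 41 − 1 = 40 = 2^3 · 5.
Since (Z/41Z)^× is cyclic of order 40, the number of elements of order d is φ(d) when d | 40 and 0 otherwise.
2 | 40, and φ(2) = 2 − 1 = 1.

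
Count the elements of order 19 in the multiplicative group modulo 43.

φ(43) = 43 − 1 = 42 = 2 · 3 · 7.
In a cyclic group of order 42, there are φ(d) elements of order d for each divisor d of 42, and zero for non-divisors.
19 does not divide 42, so no element of (Z/43Z)^× has order 19.

0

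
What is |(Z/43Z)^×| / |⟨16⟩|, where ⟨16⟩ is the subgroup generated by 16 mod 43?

The order of 16 must divide φ(43) = 43 − 1 = 42 = 2 · 3 · 7.
Divisors of 42: 1, 2, 3, 6, 7, 14, 21, 42.
Check 16^d mod 43 for each divisor in increasing order:
16^1 ≡ 16
16^2 ≡ 41
16^3 ≡ 11
16^6 ≡ 35
16^7 ≡ 1
Thus |⟨16⟩| = ord(16) = 7.
[(Z/43Z)^× : ⟨16⟩] = 42/7 = 6.

6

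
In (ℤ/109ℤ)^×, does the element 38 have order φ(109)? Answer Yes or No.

No

φ(109) = 109 − 1 = 108 = 2^2 · 3^3.
An element g generates (Z/109Z)^× iff g^(108/q) ≢ 1 (mod 109) for each prime q ∈ {2, 3}.
38^54 ≡ 1 (mod 109)  [q = 2: ≡ 1 ✗]
38^36 ≡ 1 (mod 109)  [q = 3: ≡ 1 ✗]
38^54 ≡ 1 shows ord(38) | 54, strictly less than φ(109); not a primitive root.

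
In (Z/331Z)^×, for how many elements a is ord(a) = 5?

4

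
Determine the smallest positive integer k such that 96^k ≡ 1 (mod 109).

108

The order of 96 must divide φ(109) = 109 − 1 = 108 = 2^2 · 3^3.
Divisors of 108: 1, 2, 3, 4, 6, 9, 12, 18, 27, 36, 54, 108.
Evaluate successive powers at the divisors of 108:
96^1 ≡ 96 (mod 109)
96^2 ≡ 60 (mod 109)
96^3 ≡ 92 (mod 109)
96^4 ≡ 3 (mod 109)
96^6 ≡ 71 (mod 109)
96^9 ≡ 101 (mod 109)
96^12 ≡ 27 (mod 109)
96^18 ≡ 64 (mod 109)
96^27 ≡ 33 (mod 109)
96^36 ≡ 63 (mod 109)
96^54 ≡ 108 (mod 109)
96^108 ≡ 1 (mod 109) ✓
The smallest such exponent is 108, so the order of 96 is 108.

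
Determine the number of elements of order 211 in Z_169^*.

0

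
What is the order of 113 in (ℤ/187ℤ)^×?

80

By Lagrange's theorem, ord_187(113) divides φ(187) = φ(11·17) = (11−1)·(17−1) = 10·16 = 160 = 2^5 · 5.
Divisors of 160: 1, 2, 4, 5, 8, 10, 16, 20, 32, 40, 80, 160.
Compute 113^d (mod 187) for the divisors d until we hit 1:
113^1 ≡ 113 (mod 187)
113^2 ≡ 53 (mod 187)
113^4 ≡ 4 (mod 187)
113^5 ≡ 78 (mod 187)
113^8 ≡ 16 (mod 187)
113^10 ≡ 100 (mod 187)
113^16 ≡ 69 (mod 187)
113^20 ≡ 89 (mod 187)
113^32 ≡ 86 (mod 187)
113^40 ≡ 67 (mod 187)
113^80 ≡ 1 (mod 187) ✓
So ord_187(113) = 80.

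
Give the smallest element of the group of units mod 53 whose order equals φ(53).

φ(53) = 53 − 1 = 52 = 2^2 · 13.
Test candidates g = 2, 3, … against the prime factors q ∈ {2, 13} of φ(53): g is a generator iff g^(52/q) ≢ 1 for every such q.
g = 2: 2^26 ≡ 52; 2^4 ≡ 16 — none is 1, so 2 is a primitive root.
The smallest primitive root modulo 53 is 2.

2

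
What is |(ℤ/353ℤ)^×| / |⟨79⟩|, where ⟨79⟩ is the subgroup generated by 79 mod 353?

1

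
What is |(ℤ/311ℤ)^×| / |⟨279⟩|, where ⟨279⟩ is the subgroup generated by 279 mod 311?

5

ord(279) | φ(311) = 311 − 1 = 310 = 2 · 5 · 31.
Divisors of 310: 1, 2, 5, 10, 31, 62, 155, 310.
Compute 279^d (mod 311) for the divisors d until we hit 1:
279^1 ≡ 279
279^2 ≡ 91
279^5 ≡ 291
279^10 ≡ 89
279^31 ≡ 310
279^62 ≡ 1
The order of 279 is 62, so the subgroup it generates has 62 elements.
[(Z/311Z)^× : ⟨279⟩] = 310/62 = 5.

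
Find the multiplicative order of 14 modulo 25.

10

The order of 14 must divide φ(25) = φ(5^2) = 5·(5−1) = 20 = 2^2 · 5.
Divisors of 20: 1, 2, 4, 5, 10, 20.
Evaluate successive powers at the divisors of 20:
14^1 ≡ 14 (mod 25)
14^2 ≡ 21 (mod 25)
14^4 ≡ 16 (mod 25)
14^5 ≡ 24 (mod 25)
14^10 ≡ 1 (mod 25) ✓
Hence ord(14) = 10.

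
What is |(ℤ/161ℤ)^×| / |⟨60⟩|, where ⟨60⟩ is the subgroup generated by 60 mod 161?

2

Since 60 ∈ (Z/161Z)^×, its order divides φ(161) = φ(7·23) = (7−1)·(23−1) = 6·22 = 132 = 2^2 · 3 · 11.
Divisors of 132: 1, 2, 3, 4, 6, 11, 12, 22, 33, 44, 66, 132.
Test each divisor d:
60^1 ≡ 60
60^2 ≡ 58
60^3 ≡ 99
60^4 ≡ 144
60^6 ≡ 141
60^11 ≡ 114
60^12 ≡ 78
60^22 ≡ 116
60^33 ≡ 22
60^44 ≡ 93
60^66 ≡ 1
Thus |⟨60⟩| = ord(60) = 66.
Index = |(Z/161Z)^×| / |⟨60⟩| = 132 / 66 = 2.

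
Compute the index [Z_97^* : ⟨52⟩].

The order of 52 must divide φ(97) = 97 − 1 = 96 = 2^5 · 3.
Divisors of 96: 1, 2, 3, 4, 6, 8, 12, 16, 24, 32, 48, 96.
Check 52^d mod 97 for each divisor in increasing order:
52^1 ≡ 52 (mod 97)
52^2 ≡ 85 (mod 97)
52^3 ≡ 55 (mod 97)
52^4 ≡ 47 (mod 97)
52^6 ≡ 18 (mod 97)
52^8 ≡ 75 (mod 97)
52^12 ≡ 33 (mod 97)
52^16 ≡ 96 (mod 97)
52^24 ≡ 22 (mod 97)
52^32 ≡ 1 (mod 97) ✓
The order of 52 is 32, so the subgroup it generates has 32 elements.
The index is φ(97) / ord(52) = 96 / 32 = 3.

3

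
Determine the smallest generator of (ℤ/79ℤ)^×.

3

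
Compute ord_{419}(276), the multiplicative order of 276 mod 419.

By Lagrange's theorem, ord_419(276) divides φ(419) = 419 − 1 = 418 = 2 · 11 · 19.
Divisors of 418: 1, 2, 11, 19, 22, 38, 209, 418.
Evaluate successive powers at the divisors of 418:
276^1 ≡ 276 (mod 419)
276^2 ≡ 337 (mod 419)
276^11 ≡ 114 (mod 419)
276^19 ≡ 348 (mod 419)
276^22 ≡ 7 (mod 419)
276^38 ≡ 13 (mod 419)
276^209 ≡ 1 (mod 419) ✓
So ord_419(276) = 209.

209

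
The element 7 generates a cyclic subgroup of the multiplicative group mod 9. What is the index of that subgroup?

2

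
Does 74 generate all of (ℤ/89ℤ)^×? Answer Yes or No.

Yes

φ(89) = 89 − 1 = 88 = 2^3 · 11.
Test 74^(88/q) mod 89 for each prime factor q of 88:
74^44 ≡ 88 (mod 89)  [q = 2: ≢ 1 ✓]
74^8 ≡ 78 (mod 89)  [q = 11: ≢ 1 ✓]
Every test exponent gives a nontrivial residue, hence 74 generates the full group.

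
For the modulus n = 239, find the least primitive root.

φ(239) = 239 − 1 = 238 = 2 · 7 · 17.
g is a primitive root iff g^(238/q) ≢ 1 (mod 239) for each prime q ∈ {2, 7, 17}.
g = 2: 2^119 ≡ 1 — hits 1, so not a primitive root.
g = 3: 3^119 ≡ 1 — hits 1, so not a primitive root.
g = 4: 4^119 ≡ 1 — hits 1, so not a primitive root.
g = 5: 5^119 ≡ 1 — hits 1, so not a primitive root.
g = 6: 6^119 ≡ 1 — hits 1, so not a primitive root.
g = 7: 7^119 ≡ 238; 7^34 ≡ 24; 7^14 ≡ 211 — none is 1, so 7 is a primitive root.
Hence the least primitive root of 239 is 7.

7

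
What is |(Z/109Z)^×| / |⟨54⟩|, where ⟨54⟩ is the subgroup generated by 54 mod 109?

Since 54 ∈ (Z/109Z)^×, its order divides φ(109) = 109 − 1 = 108 = 2^2 · 3^3.
Divisors of 108: 1, 2, 3, 4, 6, 9, 12, 18, 27, 36, 54, 108.
Evaluate successive powers at the divisors of 108:
54^1 ≡ 54
54^2 ≡ 82
54^3 ≡ 68
54^4 ≡ 75
54^6 ≡ 46
54^9 ≡ 76
54^12 ≡ 45
54^18 ≡ 108
54^27 ≡ 33
54^36 ≡ 1
Thus |⟨54⟩| = ord(54) = 36.
[(Z/109Z)^× : ⟨54⟩] = 108/36 = 3.

3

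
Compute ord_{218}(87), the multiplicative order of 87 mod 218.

The order of 87 must divide φ(218) = φ(2)·φ(109) = 1·108 = 108 = 2^2 · 3^3.
Divisors of 108: 1, 2, 3, 4, 6, 9, 12, 18, 27, 36, 54, 108.
Compute 87^d (mod 218) for the divisors d until we hit 1:
87^1 ≡ 87 (mod 218)
87^2 ≡ 157 (mod 218)
87^3 ≡ 143 (mod 218)
87^4 ≡ 15 (mod 218)
87^6 ≡ 175 (mod 218)
87^9 ≡ 173 (mod 218)
87^12 ≡ 105 (mod 218)
87^18 ≡ 63 (mod 218)
87^27 ≡ 217 (mod 218)
87^36 ≡ 45 (mod 218)
87^54 ≡ 1 (mod 218) ✓
The smallest such exponent is 54, so the order of 87 is 54.

54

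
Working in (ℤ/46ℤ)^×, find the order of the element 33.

ord(33) | φ(46) = φ(2)·φ(23) = 1·22 = 22 = 2 · 11.
Divisors of 22: 1, 2, 11, 22.
Test each divisor d:
33^1 ≡ 33 (mod 46)
33^2 ≡ 31 (mod 46)
33^11 ≡ 45 (mod 46)
33^22 ≡ 1 (mod 46) ✓
The smallest such exponent is 22, so the order of 33 is 22.

22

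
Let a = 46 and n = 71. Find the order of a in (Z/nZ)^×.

10

The order of 46 must divide φ(71) = 71 − 1 = 70 = 2 · 5 · 7.
Divisors of 70: 1, 2, 5, 7, 10, 14, 35, 70.
Compute 46^d (mod 71) for the divisors d until we hit 1:
46^1 ≡ 46 (mod 71)
46^2 ≡ 57 (mod 71)
46^5 ≡ 70 (mod 71)
46^7 ≡ 14 (mod 71)
46^10 ≡ 1 (mod 71) ✓
So ord_71(46) = 10.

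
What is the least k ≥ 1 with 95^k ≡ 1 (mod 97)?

48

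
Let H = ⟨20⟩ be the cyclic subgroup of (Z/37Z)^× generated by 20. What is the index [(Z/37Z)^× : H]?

1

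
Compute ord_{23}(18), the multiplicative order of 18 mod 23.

11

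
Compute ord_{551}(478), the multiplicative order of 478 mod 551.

252

Since 478 ∈ (Z/551Z)^×, its order divides φ(551) = φ(19·29) = (19−1)·(29−1) = 18·28 = 504 = 2^3 · 3^2 · 7.
Divisors of 504: 1, 2, 3, 4, 6, 7, 8, 9, 12, 14, 18, 21, 24, 28, 36, 42, 56, 63, 72, 84, 126, 168, 252, 504.
Compute 478^d (mod 551) for the divisors d until we hit 1:
478^1 ≡ 478 (mod 551)
478^2 ≡ 370 (mod 551)
478^3 ≡ 540 (mod 551)
478^4 ≡ 252 (mod 551)
478^6 ≡ 121 (mod 551)
478^7 ≡ 534 (mod 551)
478^8 ≡ 139 (mod 551)
478^9 ≡ 322 (mod 551)
478^12 ≡ 315 (mod 551)
478^14 ≡ 289 (mod 551)
478^18 ≡ 96 (mod 551)
478^21 ≡ 46 (mod 551)
478^24 ≡ 45 (mod 551)
478^28 ≡ 320 (mod 551)
478^36 ≡ 400 (mod 551)
478^42 ≡ 463 (mod 551)
478^56 ≡ 465 (mod 551)
478^63 ≡ 360 (mod 551)
478^72 ≡ 210 (mod 551)
478^84 ≡ 30 (mod 551)
478^126 ≡ 115 (mod 551)
478^168 ≡ 349 (mod 551)
478^252 ≡ 1 (mod 551) ✓
The smallest such exponent is 252, so the order of 478 is 252.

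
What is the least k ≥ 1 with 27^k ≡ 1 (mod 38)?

By Lagrange's theorem, ord_38(27) divides φ(38) = φ(2)·φ(19) = 1·18 = 18 = 2 · 3^2.
Divisors of 18: 1, 2, 3, 6, 9, 18.
Test each divisor d:
27^1 ≡ 27 (mod 38)
27^2 ≡ 7 (mod 38)
27^3 ≡ 37 (mod 38)
27^6 ≡ 1 (mod 38) ✓
Hence ord(27) = 6.

6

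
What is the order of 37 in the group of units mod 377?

84

Since 37 ∈ (Z/377Z)^×, its order divides φ(377) = φ(13·29) = (13−1)·(29−1) = 12·28 = 336 = 2^4 · 3 · 7.
Divisors of 336: 1, 2, 3, 4, 6, 7, 8, 12, 14, 16, 21, 24, 28, 42, 48, 56, 84, 112, 168, 336.
Check 37^d mod 377 for each divisor in increasing order:
37^1 ≡ 37
37^2 ≡ 238
37^3 ≡ 135
37^4 ≡ 94
37^6 ≡ 129
37^7 ≡ 249
37^8 ≡ 165
37^12 ≡ 53
37^14 ≡ 173
37^16 ≡ 81
37^21 ≡ 99
37^24 ≡ 170
37^28 ≡ 146
37^42 ≡ 376
37^48 ≡ 248
37^56 ≡ 204
37^84 ≡ 1
Therefore the multiplicative order of 37 modulo 377 is 84.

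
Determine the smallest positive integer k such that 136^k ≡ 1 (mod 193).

By Lagrange's theorem, ord_193(136) divides φ(193) = 193 − 1 = 192 = 2^6 · 3.
Divisors of 192: 1, 2, 3, 4, 6, 8, 12, 16, 24, 32, 48, 64, 96, 192.
Evaluate successive powers at the divisors of 192:
136^1 ≡ 136 (mod 193)
136^2 ≡ 161 (mod 193)
136^3 ≡ 87 (mod 193)
136^4 ≡ 59 (mod 193)
136^6 ≡ 42 (mod 193)
136^8 ≡ 7 (mod 193)
136^12 ≡ 27 (mod 193)
136^16 ≡ 49 (mod 193)
136^24 ≡ 150 (mod 193)
136^32 ≡ 85 (mod 193)
136^48 ≡ 112 (mod 193)
136^64 ≡ 84 (mod 193)
136^96 ≡ 192 (mod 193)
136^192 ≡ 1 (mod 193) ✓
So ord_193(136) = 192.

192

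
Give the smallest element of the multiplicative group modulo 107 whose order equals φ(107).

φ(107) = 107 − 1 = 106 = 2 · 53.
g is a primitive root iff g^(106/q) ≢ 1 (mod 107) for each prime q ∈ {2, 53}.
g = 2: 2^53 ≡ 106; 2^2 ≡ 4 — none is 1, so 2 is a primitive root.
The smallest primitive root modulo 107 is 2.

2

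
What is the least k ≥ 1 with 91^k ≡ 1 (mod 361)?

By Lagrange's theorem, ord_361(91) divides φ(361) = φ(19^2) = 19·(19−1) = 342 = 2 · 3^2 · 19.
Divisors of 342: 1, 2, 3, 6, 9, 18, 19, 38, 57, 114, 171, 342.
Test each divisor d:
91^1 ≡ 91
91^2 ≡ 339
91^3 ≡ 164
91^6 ≡ 182
91^9 ≡ 246
91^18 ≡ 229
91^19 ≡ 262
91^38 ≡ 54
91^57 ≡ 69
91^114 ≡ 68
91^171 ≡ 360
91^342 ≡ 1
The smallest such exponent is 342, so the order of 91 is 342.

342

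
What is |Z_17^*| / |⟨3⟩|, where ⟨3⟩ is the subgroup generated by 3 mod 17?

1

By Lagrange's theorem, ord_17(3) divides φ(17) = 17 − 1 = 16 = 2^4.
Divisors of 16: 1, 2, 4, 8, 16.
Evaluate successive powers at the divisors of 16:
3^1 ≡ 3 (mod 17)
3^2 ≡ 9 (mod 17)
3^4 ≡ 13 (mod 17)
3^8 ≡ 16 (mod 17)
3^16 ≡ 1 (mod 17) ✓
Thus |⟨3⟩| = ord(3) = 16.
[(Z/17Z)^× : ⟨3⟩] = 16/16 = 1.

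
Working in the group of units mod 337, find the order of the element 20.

336

By Lagrange's theorem, ord_337(20) divides φ(337) = 337 − 1 = 336 = 2^4 · 3 · 7.
Divisors of 336: 1, 2, 3, 4, 6, 7, 8, 12, 14, 16, 21, 24, 28, 42, 48, 56, 84, 112, 168, 336.
Evaluate successive powers at the divisors of 336:
20^1 ≡ 20
20^2 ≡ 63
20^3 ≡ 249
20^4 ≡ 262
20^6 ≡ 330
20^7 ≡ 197
20^8 ≡ 233
20^12 ≡ 49
20^14 ≡ 54
20^16 ≡ 32
20^21 ≡ 191
20^24 ≡ 42
20^28 ≡ 220
20^42 ≡ 85
20^48 ≡ 79
20^56 ≡ 209
20^84 ≡ 148
20^112 ≡ 208
20^168 ≡ 336
20^336 ≡ 1
Therefore the multiplicative order of 20 modulo 337 is 336.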